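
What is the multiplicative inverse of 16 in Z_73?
Since 73 is prime, by Fermat 16^(-1) ≡ 16^{71} ≡ 32 (mod 73). Verify: 16 × 32 = 512 ≡ 1 (mod 73)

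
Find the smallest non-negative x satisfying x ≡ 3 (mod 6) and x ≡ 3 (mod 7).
M = 6 × 7 = 42. M₁ = 7, y₁ ≡ 1 (mod 6). M₂ = 6, y₂ ≡ 6 (mod 7). x = 3×7×1 + 3×6×6 ≡ 3 (mod 42)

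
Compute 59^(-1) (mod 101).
Since 101 is prime, by Fermat 59^(-1) ≡ 59^{99} ≡ 12 (mod 101). Verify: 59 × 12 = 708 ≡ 1 (mod 101)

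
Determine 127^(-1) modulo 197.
Since 197 is prime, by Fermat 127^(-1) ≡ 127^{195} ≡ 121 mod 197. Verify: 127 × 121 = 15367 ≡ 1 mod 197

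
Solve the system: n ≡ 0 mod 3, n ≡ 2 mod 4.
M = 3 × 4 = 12. M₁ = 4, y₁ ≡ 1 mod 3. M₂ = 3, y₂ ≡ 3 mod 4. n = 0×4×1 + 2×3×3 ≡ 6 mod 12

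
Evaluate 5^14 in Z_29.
By repeated squaring mod 29: 5^{1}≡5, 5^{2}≡25, 5^{4}≡16, 5^{8}≡24. Then 5^{14} = 5^{8+4+2} ≡ 24 × 16 × 25 ≡ 1 mod 29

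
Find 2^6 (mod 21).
By repeated squaring (mod 21): 2^{1}≡2, 2^{2}≡4, 2^{4}≡16. Then 2^{6} = 2^{4+2} ≡ 16 × 4 ≡ 1 (mod 21)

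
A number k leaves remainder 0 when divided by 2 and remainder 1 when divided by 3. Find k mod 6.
M = 2 × 3 = 6. M₁ = 3, y₁ ≡ 1 mod 2. M₂ = 2, y₂ ≡ 2 mod 3. k = 0×3×1 + 1×2×2 ≡ 4 mod 6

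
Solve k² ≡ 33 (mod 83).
The square roots of 33 mod 83 are 38 and 45. Verify: 38² = 1444 ≡ 33 (mod 83)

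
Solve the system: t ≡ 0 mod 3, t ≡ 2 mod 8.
M = 3 × 8 = 24. M₁ = 8, y₁ ≡ 2 mod 3. M₂ = 3, y₂ ≡ 3 mod 8. t = 0×8×2 + 2×3×3 ≡ 18 mod 24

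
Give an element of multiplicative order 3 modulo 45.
16 has order 3 mod 45 since 16^{3} ≡ 1 mod 45 and no smaller power works.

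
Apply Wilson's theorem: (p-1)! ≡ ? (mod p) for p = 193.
By Wilson's theorem, (192)! ≡ -1 ≡ 192 (mod 193)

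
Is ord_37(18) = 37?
Powers of 18 mod 37: 18^1≡18, 18^2≡28, 18^3≡23, 18^4≡7, 18^5≡15, 18^6≡11, 18^7≡13, 18^8≡12, 18^9≡31, 18^10≡3, 18^11≡17, 18^12≡10, 18^13≡32, 18^14≡21, 18^15≡8, 18^16≡33, 18^17≡2, 18^18≡36, 18^19≡19, 18^20≡9, 18^21≡14, 18^22≡30, 18^23≡22, 18^24≡26, 18^25≡24, 18^26≡25, 18^27≡6, 18^28≡34, 18^29≡20, 18^30≡27, 18^31≡5, 18^32≡16, 18^33≡29, 18^34≡4, 18^35≡35, 18^36≡1. Already 18^36≡1, so the order is 36 < 37. No, the actual order is 36.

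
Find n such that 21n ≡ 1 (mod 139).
Since 139 is prime, by Fermat 21^(-1) ≡ 21^{137} ≡ 53 (mod 139). Verify: 21 × 53 = 1113 ≡ 1 (mod 139)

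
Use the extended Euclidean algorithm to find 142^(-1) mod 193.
Extended GCD: 142(-53) + 193(39) = 1. So 142^(-1) ≡ -53 ≡ 140 mod 193. Verify: 142 × 140 = 19880 ≡ 1 mod 193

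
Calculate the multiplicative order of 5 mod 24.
Powers of 5 mod 24: 5^1≡5, 5^2≡1. So the order of 5 is 2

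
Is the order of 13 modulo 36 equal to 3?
Powers of 13 mod 36: 13^1≡13, 13^2≡25, 13^3≡1. First k with 13^k≡1 is k=3. Yes, ord_36(13) = 3.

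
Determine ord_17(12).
Powers of 12 mod 17: 12^1≡12, 12^2≡8, 12^3≡11, 12^4≡13, 12^5≡3, 12^6≡2, 12^7≡7, 12^8≡16, 12^9≡5, 12^10≡9, 12^11≡6, 12^12≡4, 12^13≡14, 12^14≡15, 12^15≡10, 12^16≡1. So the order of 12 is 16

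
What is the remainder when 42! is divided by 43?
By Wilson's theorem, (42)! ≡ -1 ≡ 42 (mod 43)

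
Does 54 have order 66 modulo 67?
54^{33} ≡ 1 mod 67 and 33 < 66, so ord_67(54) = 33 ≠ 66 and 54 is not a primitive root.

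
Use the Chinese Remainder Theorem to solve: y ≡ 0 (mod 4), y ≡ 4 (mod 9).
M = 4 × 9 = 36. M₁ = 9, y₁ ≡ 1 (mod 4). M₂ = 4, y₂ ≡ 7 (mod 9). y = 0×9×1 + 4×4×7 ≡ 4 (mod 36)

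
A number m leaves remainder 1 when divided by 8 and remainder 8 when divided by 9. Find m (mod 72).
M = 8 × 9 = 72. M₁ = 9, y₁ ≡ 1 (mod 8). M₂ = 8, y₂ ≡ 8 (mod 9). m = 1×9×1 + 8×8×8 ≡ 17 (mod 72)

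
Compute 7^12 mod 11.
Using Fermat: 7^{10} ≡ 1 mod 11. 12 ≡ 2 mod 10. So 7^{12} ≡ 7^{2} ≡ 5 mod 11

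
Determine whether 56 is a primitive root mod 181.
56^{10} ≡ 1 (mod 181) and 10 < 180, so ord_181(56) = 10 ≠ 180 and 56 is not a primitive root.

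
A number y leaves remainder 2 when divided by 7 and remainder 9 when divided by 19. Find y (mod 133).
M = 7 × 19 = 133. M₁ = 19, y₁ ≡ 3 (mod 7). M₂ = 7, y₂ ≡ 11 (mod 19). y = 2×19×3 + 9×7×11 ≡ 9 (mod 133)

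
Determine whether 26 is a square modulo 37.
By Euler's criterion: 26^{18} ≡ 1 mod 37. Since this equals 1, 26 is a QR.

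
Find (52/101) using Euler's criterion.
(52/101) = 52^{50} mod 101 = 1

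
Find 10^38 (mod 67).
By repeated squaring (mod 67): 10^{1}≡10, 10^{2}≡33, 10^{4}≡17, 10^{8}≡21, 10^{16}≡39, 10^{32}≡47. Then 10^{38} = 10^{32+4+2} ≡ 47 × 17 × 33 ≡ 36 (mod 67)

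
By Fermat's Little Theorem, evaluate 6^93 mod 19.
By Fermat: 6^{18} ≡ 1 mod 19. 93 = 5×18 + 3. So 6^{93} ≡ 6^{3} ≡ 7 mod 19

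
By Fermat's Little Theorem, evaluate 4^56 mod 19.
By Fermat: 4^{18} ≡ 1 mod 19. 56 = 3×18 + 2. So 4^{56} ≡ 4^{2} ≡ 16 mod 19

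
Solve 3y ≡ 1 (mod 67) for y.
Since 67 is prime, by Fermat 3^(-1) ≡ 3^{65} ≡ 45 (mod 67). Verify: 3 × 45 = 135 ≡ 1 (mod 67)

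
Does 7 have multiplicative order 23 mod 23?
Powers of 7 mod 23: 7^1≡7, 7^2≡3, 7^3≡21, 7^4≡9, 7^5≡17, 7^6≡4, 7^7≡5, 7^8≡12, 7^9≡15, 7^10≡13, 7^11≡22, 7^12≡16, 7^13≡20, 7^14≡2, 7^15≡14, 7^16≡6, 7^17≡19, 7^18≡18, 7^19≡11, 7^20≡8, 7^21≡10, 7^22≡1. Already 7^22≡1, so the order is 22 < 23. No, the actual order is 22.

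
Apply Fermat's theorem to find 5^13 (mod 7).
By Fermat: 5^{6} ≡ 1 (mod 7). 13 = 2×6 + 1. So 5^{13} ≡ 5^{1} ≡ 5 (mod 7)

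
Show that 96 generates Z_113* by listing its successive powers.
96^1, 96^2, ..., 96^{112} mod 113: [96, 63, 59, 14, 101, 91, 35, 83, 58, 31, 38, 32, 21, 95, 80, 109, 68, 87, 103, 57, 48, 88, 86, 7, 107, 102, 74, 98, 29, 72, 19, 16, 67, 104, 40, 111, 34, 100, 108, 85, 24, 44, 43, 60, 110, 51, 37, 49, 71, 36, 66, 8, 90, 52, 20, 112, 17, 50, 54, 99, 12, 22, 78, 30, 55, 82, 75, 81, 92, 18, 33, 4, 45, 26, 10, 56, 65, 25, 27, 106, 6, 11, 39, 15, 84, 41, 94, 97, 46, 9, 73, 2, 79, 13, 5, 28, 89, 69, 70, 53, 3, 62, 76, 64, 42, 77, 47, 105, 23, 61, 93, 1]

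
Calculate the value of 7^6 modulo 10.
By repeated squaring (mod 10): 7^{1}≡7, 7^{2}≡9, 7^{4}≡1. Then 7^{6} = 7^{4+2} ≡ 1 × 9 ≡ 9 (mod 10)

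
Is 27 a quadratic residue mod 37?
By Euler's criterion: 27^{18} ≡ 1 (mod 37). Since this equals 1, 27 is a QR.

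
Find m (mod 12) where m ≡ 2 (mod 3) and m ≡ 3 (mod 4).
M = 3 × 4 = 12. M₁ = 4, y₁ ≡ 1 (mod 3). M₂ = 3, y₂ ≡ 3 (mod 4). m = 2×4×1 + 3×3×3 ≡ 11 (mod 12)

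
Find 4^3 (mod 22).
4^{3} = 64 ≡ 20 (mod 22)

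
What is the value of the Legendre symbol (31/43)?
(31/43) = 31^{21} mod 43 = 1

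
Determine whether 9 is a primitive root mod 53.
9^{26} ≡ 1 mod 53 and 26 < 52, so ord_53(9) = 26 ≠ 52 and 9 is not a primitive root.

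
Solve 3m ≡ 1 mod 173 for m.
Since 173 is prime, by Fermat 3^(-1) ≡ 3^{171} ≡ 58 mod 173. Verify: 3 × 58 = 174 ≡ 1 mod 173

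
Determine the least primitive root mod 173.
g = 2. For each prime q|172: 2^{86}≡172, 2^{4}≡16, none ≡ 1, so ord_173(2) = 172 and 2 is a primitive root.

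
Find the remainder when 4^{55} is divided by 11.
By Fermat: 4^{10} ≡ 1 mod 11. 55 = 5×10 + 5. So 4^{55} ≡ 4^{5} ≡ 1 mod 11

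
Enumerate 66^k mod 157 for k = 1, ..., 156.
66^1, 66^2, ..., 66^{156} mod 157: [66, 117, 29, 30, 96, 56, 85, 115, 54, 110, 38, 153, 50, 3, 41, 37, 87, 90, 131, 11, 98, 31, 5, 16, 114, 145, 150, 9, 123, 111, 104, 113, 79, 33, 137, 93, 15, 48, 28, 121, 136, 27, 55, 19, 155, 25, 80, 99, 97, 122, 45, 144, 84, 49, 94, 81, 8, 57, 151, 75, 83, 140, 134, 52, 135, 118, 95, 147, 125, 86, 24, 14, 139, 68, 92, 106, 88, 156, 91, 40, 128, 127, 61, 101, 72, 42, 103, 47, 119, 4, 107, 154, 116, 120, 70, 67, 26, 146, 59, 126, 152, 141, 43, 12, 7, 148, 34, 46, 53, 44, 78, 124, 20, 64, 142, 109, 129, 36, 21, 130, 102, 138, 2, 132, 77, 58, 60, 35, 112, 13, 73, 108, 63, 76, 149, 100, 6, 82, 74, 17, 23, 105, 22, 39, 62, 10, 32, 71, 133, 143, 18, 89, 65, 51, 69, 1]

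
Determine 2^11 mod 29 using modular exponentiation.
By repeated squaring (mod 29): 2^{1}≡2, 2^{2}≡4, 2^{4}≡16, 2^{8}≡24. Then 2^{11} = 2^{8+2+1} ≡ 24 × 4 × 2 ≡ 18 (mod 29)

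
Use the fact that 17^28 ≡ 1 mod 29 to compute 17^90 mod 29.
By Fermat: 17^{28} ≡ 1 mod 29. 90 = 3×28 + 6. So 17^{90} ≡ 17^{6} ≡ 28 mod 29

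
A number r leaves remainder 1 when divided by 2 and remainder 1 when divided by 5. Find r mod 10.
M = 2 × 5 = 10. M₁ = 5, y₁ ≡ 1 mod 2. M₂ = 2, y₂ ≡ 3 mod 5. r = 1×5×1 + 1×2×3 ≡ 1 mod 10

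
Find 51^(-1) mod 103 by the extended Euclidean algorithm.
Extended GCD: 51(-2) + 103(1) = 1. So 51^(-1) ≡ -2 ≡ 101 mod 103. Verify: 51 × 101 = 5151 ≡ 1 mod 103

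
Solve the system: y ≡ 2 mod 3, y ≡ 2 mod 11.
M = 3 × 11 = 33. M₁ = 11, y₁ ≡ 2 mod 3. M₂ = 3, y₂ ≡ 4 mod 11. y = 2×11×2 + 2×3×4 ≡ 2 mod 33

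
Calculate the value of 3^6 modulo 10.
By repeated squaring mod 10: 3^{1}≡3, 3^{2}≡9, 3^{4}≡1. Then 3^{6} = 3^{4+2} ≡ 1 × 9 ≡ 9 mod 10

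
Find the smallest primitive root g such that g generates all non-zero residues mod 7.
g = 3. Powers: [3, 2, 6, 4, 5, 1] generates all 6 non-zero residues.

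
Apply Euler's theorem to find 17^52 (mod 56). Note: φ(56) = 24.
By Euler: 17^{24} ≡ 1 (mod 56) since gcd(17, 56) = 1. 52 = 2×24 + 4. So 17^{52} ≡ 17^{4} ≡ 25 (mod 56)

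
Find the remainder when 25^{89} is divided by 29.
By Fermat: 25^{28} ≡ 1 mod 29. 89 = 3×28 + 5. So 25^{89} ≡ 25^{5} ≡ 20 mod 29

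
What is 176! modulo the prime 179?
(178)! = (176)! × (177) × (178) ≡ -1 mod 179. So (176)! ≡ -1 × [(178)(177)]^(-1) ≡ 89 mod 179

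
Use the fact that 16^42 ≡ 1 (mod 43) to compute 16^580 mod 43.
By Fermat: 16^{42} ≡ 1 (mod 43). 580 ≡ 34 (mod 42). So 16^{580} ≡ 16^{34} ≡ 35 (mod 43)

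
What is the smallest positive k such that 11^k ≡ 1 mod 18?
Powers of 11 mod 18: 11^1≡11, 11^2≡13, 11^3≡17, 11^4≡7, 11^5≡5, 11^6≡1. So the order of 11 is 6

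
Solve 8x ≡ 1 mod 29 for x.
Since 29 is prime, by Fermat 8^(-1) ≡ 8^{27} ≡ 11 mod 29. Verify: 8 × 11 = 88 ≡ 1 mod 29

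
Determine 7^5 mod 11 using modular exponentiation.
By repeated squaring (mod 11): 7^{1}≡7, 7^{2}≡5, 7^{4}≡3. Then 7^{5} = 7^{4+1} ≡ 3 × 7 ≡ 10 (mod 11)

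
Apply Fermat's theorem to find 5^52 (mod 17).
By Fermat: 5^{16} ≡ 1 (mod 17). 52 = 3×16 + 4. So 5^{52} ≡ 5^{4} ≡ 13 (mod 17)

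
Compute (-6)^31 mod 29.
Using Fermat: (-6)^{28} ≡ 1 (mod 29). 31 ≡ 3 (mod 28). So (-6)^{31} ≡ (-6)^{3} ≡ 16 (mod 29)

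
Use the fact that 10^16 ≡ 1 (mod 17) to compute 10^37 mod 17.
By Fermat: 10^{16} ≡ 1 (mod 17). 37 = 2×16 + 5. So 10^{37} ≡ 10^{5} ≡ 6 (mod 17)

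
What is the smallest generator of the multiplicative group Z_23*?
g = 5. For each prime q|22: 5^{11}≡22, 5^{2}≡2, none ≡ 1, so ord_23(5) = 22 and 5 is a primitive root.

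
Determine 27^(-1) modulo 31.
Since 31 is prime, by Fermat 27^(-1) ≡ 27^{29} ≡ 23 mod 31. Verify: 27 × 23 = 621 ≡ 1 mod 31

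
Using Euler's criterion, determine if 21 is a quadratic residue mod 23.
By Euler's criterion: 21^{11} ≡ 22 mod 23. Since this equals -1 (≡ 22), 21 is not a QR.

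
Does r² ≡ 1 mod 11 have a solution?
By Euler's criterion: 1^{5} ≡ 1 mod 11. Since this equals 1, 1 is a QR.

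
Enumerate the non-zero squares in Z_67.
QRs mod 67: {1, 4, 6, 9, 10, 14, 15, 16, 17, 19, 21, 22, 23, 24, 25, 26, 29, 33, 35, 36, 37, 39, 40, 47, 49, 54, 55, 56, 59, 60, 62, 64, 65}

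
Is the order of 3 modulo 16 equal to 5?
Powers of 3 mod 16: 3^1≡3, 3^2≡9, 3^3≡11, 3^4≡1. Already 3^4≡1, so the order is 4 < 5. No, the actual order is 4.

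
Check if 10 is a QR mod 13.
By Euler's criterion: 10^{6} ≡ 1 mod 13. Since this equals 1, 10 is a QR.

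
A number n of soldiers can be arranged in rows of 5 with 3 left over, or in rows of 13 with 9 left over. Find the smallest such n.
M = 5 × 13 = 65. M₁ = 13, y₁ ≡ 2 (mod 5). M₂ = 5, y₂ ≡ 8 (mod 13). n = 3×13×2 + 9×5×8 ≡ 48 (mod 65)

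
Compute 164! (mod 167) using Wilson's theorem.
(166)! = (164)! × (165) × (166) ≡ -1 (mod 167). So (164)! ≡ -1 × [(166)(165)]^(-1) ≡ 83 (mod 167)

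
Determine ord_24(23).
Powers of 23 mod 24: 23^1≡23, 23^2≡1. Order = 2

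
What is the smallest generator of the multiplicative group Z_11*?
g = 2. Powers: [2, 4, 8, 5, 10, 9, 7, ...] generates all 10 non-zero residues.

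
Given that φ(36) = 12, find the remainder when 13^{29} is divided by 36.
By Euler: 13^{12} ≡ 1 mod 36 since gcd(13, 36) = 1. 29 = 2×12 + 5. So 13^{29} ≡ 13^{5} ≡ 25 mod 36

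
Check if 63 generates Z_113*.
63^{56} ≡ 1 mod 113 and 56 < 112, so ord_113(63) = 56 ≠ 112 and 63 is not a primitive root.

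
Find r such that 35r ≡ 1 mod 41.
Since 41 is prime, by Fermat 35^(-1) ≡ 35^{39} ≡ 34 mod 41. Verify: 35 × 34 = 1190 ≡ 1 mod 41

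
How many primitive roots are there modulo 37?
There are φ(37-1) = φ(36) = 12 primitive roots modulo 37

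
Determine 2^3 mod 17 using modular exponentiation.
2^{3} = 8 ≡ 8 mod 17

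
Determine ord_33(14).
Powers of 14 mod 33: 14^1≡14, 14^2≡31, 14^3≡5, 14^4≡4, 14^5≡23, 14^6≡25, 14^7≡20, 14^8≡16, 14^9≡26, 14^10≡1. Order = 10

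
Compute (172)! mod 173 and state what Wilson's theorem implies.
(172)! mod 173 = 172. Since this equals -1 mod 173, Wilson confirms 173 is prime.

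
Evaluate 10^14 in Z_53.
By repeated squaring (mod 53): 10^{1}≡10, 10^{2}≡47, 10^{4}≡36, 10^{8}≡24. Then 10^{14} = 10^{8+4+2} ≡ 24 × 36 × 47 ≡ 10 (mod 53)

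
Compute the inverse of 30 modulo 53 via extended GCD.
Extended GCD: 30(23) + 53(-13) = 1. So 30^(-1) ≡ 23 (mod 53). Verify: 30 × 23 = 690 ≡ 1 (mod 53)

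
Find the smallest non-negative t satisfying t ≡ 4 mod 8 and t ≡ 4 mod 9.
M = 8 × 9 = 72. M₁ = 9, y₁ ≡ 1 mod 8. M₂ = 8, y₂ ≡ 8 mod 9. t = 4×9×1 + 4×8×8 ≡ 4 mod 72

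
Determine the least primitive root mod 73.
g = 5. Powers: [5, 25, 52, 41, 59, 3, 15, 2, 10, ...] generates all 72 non-zero residues.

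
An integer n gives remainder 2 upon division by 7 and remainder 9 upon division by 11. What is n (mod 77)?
M = 7 × 11 = 77. M₁ = 11, y₁ ≡ 2 (mod 7). M₂ = 7, y₂ ≡ 8 (mod 11). n = 2×11×2 + 9×7×8 ≡ 9 (mod 77)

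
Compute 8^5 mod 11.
By repeated squaring mod 11: 8^{1}≡8, 8^{2}≡9, 8^{4}≡4. Then 8^{5} = 8^{4+1} ≡ 4 × 8 ≡ 10 mod 11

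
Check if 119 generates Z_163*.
119^{81} ≡ 1 (mod 163) and 81 < 162, so ord_163(119) = 81 ≠ 162 and 119 is not a primitive root.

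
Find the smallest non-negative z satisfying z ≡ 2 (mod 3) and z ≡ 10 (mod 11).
M = 3 × 11 = 33. M₁ = 11, y₁ ≡ 2 (mod 3). M₂ = 3, y₂ ≡ 4 (mod 11). z = 2×11×2 + 10×3×4 ≡ 32 (mod 33)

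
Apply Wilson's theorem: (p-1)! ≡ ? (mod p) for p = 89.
By Wilson's theorem, (88)! ≡ -1 ≡ 88 (mod 89)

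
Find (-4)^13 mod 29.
By repeated squaring mod 29: (-4)^{1}≡25, (-4)^{2}≡16, (-4)^{4}≡24, (-4)^{8}≡25. Then (-4)^{13} = (-4)^{8+4+1} ≡ 25 × 24 × 25 ≡ 7 mod 29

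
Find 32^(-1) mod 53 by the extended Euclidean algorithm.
Extended GCD: 32(5) + 53(-3) = 1. So 32^(-1) ≡ 5 mod 53. Verify: 32 × 5 = 160 ≡ 1 mod 53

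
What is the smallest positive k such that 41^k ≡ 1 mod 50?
Powers of 41 mod 50: 41^1≡41, 41^2≡31, 41^3≡21, 41^4≡11, 41^5≡1. ord_50(41) = 5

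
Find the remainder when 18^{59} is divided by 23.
By Fermat: 18^{22} ≡ 1 mod 23. 59 = 2×22 + 15. So 18^{59} ≡ 18^{15} ≡ 4 mod 23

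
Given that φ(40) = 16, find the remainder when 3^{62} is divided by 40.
By Euler: 3^{16} ≡ 1 (mod 40) since gcd(3, 40) = 1. 62 = 3×16 + 14. So 3^{62} ≡ 3^{14} ≡ 9 (mod 40)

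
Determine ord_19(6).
Powers of 6 mod 19: 6^1≡6, 6^2≡17, 6^3≡7, 6^4≡4, 6^5≡5, 6^6≡11, 6^7≡9, 6^8≡16, 6^9≡1. So the order of 6 is 9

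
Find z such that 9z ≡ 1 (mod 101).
Since 101 is prime, by Fermat 9^(-1) ≡ 9^{99} ≡ 45 (mod 101). Verify: 9 × 45 = 405 ≡ 1 (mod 101)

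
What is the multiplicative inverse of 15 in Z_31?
Since 31 is prime, by Fermat 15^(-1) ≡ 15^{29} ≡ 29 (mod 31). Verify: 15 × 29 = 435 ≡ 1 (mod 31)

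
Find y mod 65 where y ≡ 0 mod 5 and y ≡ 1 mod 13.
M = 5 × 13 = 65. M₁ = 13, y₁ ≡ 2 mod 5. M₂ = 5, y₂ ≡ 8 mod 13. y = 0×13×2 + 1×5×8 ≡ 40 mod 65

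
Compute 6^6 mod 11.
By repeated squaring (mod 11): 6^{1}≡6, 6^{2}≡3, 6^{4}≡9. Then 6^{6} = 6^{4+2} ≡ 9 × 3 ≡ 5 (mod 11)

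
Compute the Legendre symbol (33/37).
(33/37) = 33^{18} mod 37 = 1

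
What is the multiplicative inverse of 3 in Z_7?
Since 7 is prime, by Fermat 3^(-1) ≡ 3^{5} ≡ 5 (mod 7). Verify: 3 × 5 = 15 ≡ 1 (mod 7)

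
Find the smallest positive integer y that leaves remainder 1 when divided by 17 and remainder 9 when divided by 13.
M = 17 × 13 = 221. M₁ = 13, y₁ ≡ 4 (mod 17). M₂ = 17, y₂ ≡ 10 (mod 13). y = 1×13×4 + 9×17×10 ≡ 35 (mod 221)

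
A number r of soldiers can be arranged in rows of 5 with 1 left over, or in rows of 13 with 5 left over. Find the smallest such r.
M = 5 × 13 = 65. M₁ = 13, y₁ ≡ 2 mod 5. M₂ = 5, y₂ ≡ 8 mod 13. r = 1×13×2 + 5×5×8 ≡ 31 mod 65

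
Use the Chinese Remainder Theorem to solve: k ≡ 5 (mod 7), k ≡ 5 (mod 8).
M = 7 × 8 = 56. M₁ = 8, y₁ ≡ 1 (mod 7). M₂ = 7, y₂ ≡ 7 (mod 8). k = 5×8×1 + 5×7×7 ≡ 5 (mod 56)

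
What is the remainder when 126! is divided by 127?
By Wilson's theorem, (126)! ≡ -1 ≡ 126 (mod 127)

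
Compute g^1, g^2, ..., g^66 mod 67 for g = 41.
41^1, 41^2, ..., 41^{66} mod 67: [41, 6, 45, 36, 2, 15, 12, 23, 5, 4, 30, 24, 46, 10, 8, 60, 48, 25, 20, 16, 53, 29, 50, 40, 32, 39, 58, 33, 13, 64, 11, 49, 66, 26, 61, 22, 31, 65, 52, 55, 44, 62, 63, 37, 43, 21, 57, 59, 7, 19, 42, 47, 51, 14, 38, 17, 27, 35, 28, 9, 34, 54, 3, 56, 18, 1]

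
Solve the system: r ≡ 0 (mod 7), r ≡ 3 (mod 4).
M = 7 × 4 = 28. M₁ = 4, y₁ ≡ 2 (mod 7). M₂ = 7, y₂ ≡ 3 (mod 4). r = 0×4×2 + 3×7×3 ≡ 7 (mod 28)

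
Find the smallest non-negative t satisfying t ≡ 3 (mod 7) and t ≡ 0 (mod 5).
M = 7 × 5 = 35. M₁ = 5, y₁ ≡ 3 (mod 7). M₂ = 7, y₂ ≡ 3 (mod 5). t = 3×5×3 + 0×7×3 ≡ 10 (mod 35)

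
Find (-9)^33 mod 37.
By repeated squaring mod 37: (-9)^{1}≡28, (-9)^{2}≡7, (-9)^{4}≡12, (-9)^{8}≡33, (-9)^{16}≡16, (-9)^{32}≡34. Then (-9)^{33} = (-9)^{32+1} ≡ 34 × 28 ≡ 27 mod 37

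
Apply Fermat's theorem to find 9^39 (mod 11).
By Fermat: 9^{10} ≡ 1 (mod 11). 39 = 3×10 + 9. So 9^{39} ≡ 9^{9} ≡ 5 (mod 11)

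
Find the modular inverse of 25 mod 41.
Since 41 is prime, by Fermat 25^(-1) ≡ 25^{39} ≡ 23 (mod 41). Verify: 25 × 23 = 575 ≡ 1 (mod 41)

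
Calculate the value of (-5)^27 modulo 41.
By repeated squaring (mod 41): (-5)^{1}≡36, (-5)^{2}≡25, (-5)^{4}≡10, (-5)^{8}≡18, (-5)^{16}≡37. Then (-5)^{27} = (-5)^{16+8+2+1} ≡ 37 × 18 × 25 × 36 ≡ 21 (mod 41)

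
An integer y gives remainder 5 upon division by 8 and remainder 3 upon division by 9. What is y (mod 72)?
M = 8 × 9 = 72. M₁ = 9, y₁ ≡ 1 (mod 8). M₂ = 8, y₂ ≡ 8 (mod 9). y = 5×9×1 + 3×8×8 ≡ 21 (mod 72)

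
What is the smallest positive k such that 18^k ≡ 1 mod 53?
Powers of 18 mod 53: 18^1≡18, 18^2≡6, 18^3≡2, 18^4≡36, 18^5≡12, 18^6≡4, 18^7≡19, 18^8≡24, 18^9≡8, 18^10≡38, 18^11≡48, 18^12≡16, 18^13≡23, 18^14≡43, 18^15≡32, 18^16≡46, 18^17≡33, 18^18≡11, 18^19≡39, 18^20≡13, 18^21≡22, 18^22≡25, 18^23≡26, 18^24≡44, 18^25≡50, 18^26≡52, 18^27≡35, 18^28≡47, 18^29≡51, 18^30≡17, 18^31≡41, 18^32≡49, 18^33≡34, 18^34≡29, 18^35≡45, 18^36≡15, 18^37≡5, 18^38≡37, 18^39≡30, 18^40≡10, 18^41≡21, 18^42≡7, 18^43≡20, 18^44≡42, 18^45≡14, 18^46≡40, 18^47≡31, 18^48≡28, 18^49≡27, 18^50≡9, 18^51≡3, 18^52≡1. ord_53(18) = 52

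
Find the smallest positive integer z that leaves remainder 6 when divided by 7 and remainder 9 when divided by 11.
M = 7 × 11 = 77. M₁ = 11, y₁ ≡ 2 mod 7. M₂ = 7, y₂ ≡ 8 mod 11. z = 6×11×2 + 9×7×8 ≡ 20 mod 77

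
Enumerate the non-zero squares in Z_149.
Quadratic residues modulo 149: {1, 4, 5, 6, 7, 9, 16, 17, 19, 20, 22, 24, 25, 26, 28, 29, 30, 31, 33, 35, 36, 37, 39, 42, 45, 46, 47, 49, 53, 54, 61, 63, 64, 67, 68, 69, 73, 76, 80, 81, 82, 85, 86, 88, 95, 96, 100, 102, 103, 104, 107, 110, 112, 113, 114, 116, 118, 119, 120, 121, 123, 124, 125, 127, 129, 130, 132, 133, 140, 142, 143, 144, 145, 148}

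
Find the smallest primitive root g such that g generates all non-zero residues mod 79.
g = 3. Powers: [3, 9, 27, 2, 6, 18, 54, 4, 12, ...] generates all 78 non-zero residues.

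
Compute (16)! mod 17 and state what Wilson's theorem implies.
(16)! mod 17 = 16. Since this equals -1 mod 17, Wilson confirms 17 is prime.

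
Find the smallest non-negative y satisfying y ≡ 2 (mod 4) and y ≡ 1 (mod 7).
M = 4 × 7 = 28. M₁ = 7, y₁ ≡ 3 (mod 4). M₂ = 4, y₂ ≡ 2 (mod 7). y = 2×7×3 + 1×4×2 ≡ 22 (mod 28)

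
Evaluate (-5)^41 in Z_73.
By repeated squaring mod 73: (-5)^{1}≡68, (-5)^{2}≡25, (-5)^{4}≡41, (-5)^{8}≡2, (-5)^{16}≡4, (-5)^{32}≡16. Then (-5)^{41} = (-5)^{32+8+1} ≡ 16 × 2 × 68 ≡ 59 mod 73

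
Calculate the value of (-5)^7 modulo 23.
By repeated squaring (mod 23): (-5)^{1}≡18, (-5)^{2}≡2, (-5)^{4}≡4. Then (-5)^{7} = (-5)^{4+2+1} ≡ 4 × 2 × 18 ≡ 6 (mod 23)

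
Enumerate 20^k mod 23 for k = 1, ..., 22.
20^1, 20^2, ..., 20^{22} mod 23: [20, 9, 19, 12, 10, 16, 21, 6, 5, 8, 22, 3, 14, 4, 11, 13, 7, 2, 17, 18, 15, 1]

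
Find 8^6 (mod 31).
By repeated squaring (mod 31): 8^{1}≡8, 8^{2}≡2, 8^{4}≡4. Then 8^{6} = 8^{4+2} ≡ 4 × 2 ≡ 8 (mod 31)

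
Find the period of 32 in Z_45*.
Powers of 32 mod 45: 32^1≡32, 32^2≡34, 32^3≡8, 32^4≡31, 32^5≡2, 32^6≡19, 32^7≡23, 32^8≡16, 32^9≡17, 32^10≡4, 32^11≡38, 32^12≡1. ord_45(32) = 12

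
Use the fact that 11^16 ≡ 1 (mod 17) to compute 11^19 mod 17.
By Fermat: 11^{16} ≡ 1 (mod 17). So 11^{19} = 11^{16} · 11^{3} ≡ 11^{3} ≡ 5 (mod 17)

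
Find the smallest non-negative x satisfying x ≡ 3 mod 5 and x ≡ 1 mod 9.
M = 5 × 9 = 45. M₁ = 9, y₁ ≡ 4 mod 5. M₂ = 5, y₂ ≡ 2 mod 9. x = 3×9×4 + 1×5×2 ≡ 28 mod 45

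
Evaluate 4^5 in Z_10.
By repeated squaring mod 10: 4^{1}≡4, 4^{2}≡6, 4^{4}≡6. Then 4^{5} = 4^{4+1} ≡ 6 × 4 ≡ 4 mod 10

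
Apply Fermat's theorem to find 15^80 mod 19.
By Fermat: 15^{18} ≡ 1 mod 19. 80 = 4×18 + 8. So 15^{80} ≡ 15^{8} ≡ 5 mod 19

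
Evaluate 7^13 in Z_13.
Using Fermat: 7^{12} ≡ 1 mod 13. 13 ≡ 1 mod 12. So 7^{13} ≡ 7^{1} ≡ 7 mod 13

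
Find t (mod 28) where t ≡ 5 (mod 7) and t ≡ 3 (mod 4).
M = 7 × 4 = 28. M₁ = 4, y₁ ≡ 2 (mod 7). M₂ = 7, y₂ ≡ 3 (mod 4). t = 5×4×2 + 3×7×3 ≡ 19 (mod 28)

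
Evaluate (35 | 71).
(35/71) = 35^{35} mod 71 = -1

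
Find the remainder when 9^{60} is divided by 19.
By Fermat: 9^{18} ≡ 1 mod 19. 60 = 3×18 + 6. So 9^{60} ≡ 9^{6} ≡ 11 mod 19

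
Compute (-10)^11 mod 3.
Using Fermat: (-10)^{2} ≡ 1 (mod 3). 11 ≡ 1 (mod 2). So (-10)^{11} ≡ (-10)^{1} ≡ 2 (mod 3)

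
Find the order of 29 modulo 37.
Powers of 29 mod 37: 29^1≡29, 29^2≡27, 29^3≡6, 29^4≡26, 29^5≡14, 29^6≡36, 29^7≡8, 29^8≡10, 29^9≡31, 29^10≡11, 29^11≡23, 29^12≡1. ord_37(29) = 12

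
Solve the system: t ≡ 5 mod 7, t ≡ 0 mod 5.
M = 7 × 5 = 35. M₁ = 5, y₁ ≡ 3 mod 7. M₂ = 7, y₂ ≡ 3 mod 5. t = 5×5×3 + 0×7×3 ≡ 5 mod 35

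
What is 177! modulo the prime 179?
(178)! = (177)! × (178) ≡ -1 mod 179. So (177)! ≡ -1 × (178)^(-1) ≡ (-1)×(-1) = 1 mod 179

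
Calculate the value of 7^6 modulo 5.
Using Fermat: 7^{4} ≡ 1 (mod 5). 6 ≡ 2 (mod 4). So 7^{6} ≡ 7^{2} ≡ 4 (mod 5)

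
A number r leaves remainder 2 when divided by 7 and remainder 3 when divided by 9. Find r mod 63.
M = 7 × 9 = 63. M₁ = 9, y₁ ≡ 4 mod 7. M₂ = 7, y₂ ≡ 4 mod 9. r = 2×9×4 + 3×7×4 ≡ 30 mod 63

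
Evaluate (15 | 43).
(15/43) = 15^{21} mod 43 = 1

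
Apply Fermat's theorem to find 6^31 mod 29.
By Fermat: 6^{28} ≡ 1 mod 29. So 6^{31} = 6^{28} · 6^{3} ≡ 6^{3} ≡ 13 mod 29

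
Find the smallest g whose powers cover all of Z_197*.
g = 2. Powers: [2, 4, 8, 16, 32, 64, ...] generates all 196 non-zero residues.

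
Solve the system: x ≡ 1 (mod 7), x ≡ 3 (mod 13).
M = 7 × 13 = 91. M₁ = 13, y₁ ≡ 6 (mod 7). M₂ = 7, y₂ ≡ 2 (mod 13). x = 1×13×6 + 3×7×2 ≡ 29 (mod 91)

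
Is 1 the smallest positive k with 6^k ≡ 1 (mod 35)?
Powers of 6 mod 35: 6^1≡6, 6^2≡1. 6^1≡6≢1, so ord ≠ 1. No, the actual order is 2.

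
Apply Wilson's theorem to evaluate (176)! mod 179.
(178)! = (176)! × (177) × (178) ≡ -1 mod 179. So (176)! ≡ -1 × [(178)(177)]^(-1) ≡ 89 mod 179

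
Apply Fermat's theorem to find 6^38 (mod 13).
By Fermat: 6^{12} ≡ 1 (mod 13). 38 = 3×12 + 2. So 6^{38} ≡ 6^{2} ≡ 10 (mod 13)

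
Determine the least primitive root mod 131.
g = 2. For each prime q|130: 2^{65}≡130, 2^{26}≡53, 2^{10}≡107, none ≡ 1, so ord_131(2) = 130 and 2 is a primitive root.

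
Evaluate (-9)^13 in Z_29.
By repeated squaring mod 29: (-9)^{1}≡20, (-9)^{2}≡23, (-9)^{4}≡7, (-9)^{8}≡20. Then (-9)^{13} = (-9)^{8+4+1} ≡ 20 × 7 × 20 ≡ 16 mod 29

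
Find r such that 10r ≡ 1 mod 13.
Since 13 is prime, by Fermat 10^(-1) ≡ 10^{11} ≡ 4 mod 13. Verify: 10 × 4 = 40 ≡ 1 mod 13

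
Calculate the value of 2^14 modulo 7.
Using Fermat: 2^{6} ≡ 1 (mod 7). 14 ≡ 2 (mod 6). So 2^{14} ≡ 2^{2} ≡ 4 (mod 7)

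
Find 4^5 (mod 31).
By repeated squaring (mod 31): 4^{1}≡4, 4^{2}≡16, 4^{4}≡8. Then 4^{5} = 4^{4+1} ≡ 8 × 4 ≡ 1 (mod 31)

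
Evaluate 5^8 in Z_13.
By repeated squaring (mod 13): 5^{1}≡5, 5^{2}≡12, 5^{4}≡1, 5^{8}≡1. So 5^{8} ≡ 1 (mod 13)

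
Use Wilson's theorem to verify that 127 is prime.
(126)! mod 127 = 126. Since this equals -1 (mod 127), Wilson confirms 127 is prime.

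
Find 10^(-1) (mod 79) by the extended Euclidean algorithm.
Extended GCD: 10(8) + 79(-1) = 1. So 10^(-1) ≡ 8 (mod 79). Verify: 10 × 8 = 80 ≡ 1 (mod 79)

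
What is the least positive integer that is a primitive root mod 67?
g = 2. Powers: [2, 4, 8, 16, 32, 64, 61, 55, 43, ...] generates all 66 non-zero residues.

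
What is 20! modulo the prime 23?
(22)! = (20)! × (21) × (22) ≡ -1 mod 23. So (20)! ≡ -1 × [(22)(21)]^(-1) ≡ 11 mod 23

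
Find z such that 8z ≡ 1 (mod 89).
Since 89 is prime, by Fermat 8^(-1) ≡ 8^{87} ≡ 78 (mod 89). Verify: 8 × 78 = 624 ≡ 1 (mod 89)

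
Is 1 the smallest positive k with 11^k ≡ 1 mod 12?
Powers of 11 mod 12: 11^1≡11, 11^2≡1. 11^1≡11≢1, so ord ≠ 1. No, the actual order is 2.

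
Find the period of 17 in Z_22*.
Powers of 17 mod 22: 17^1≡17, 17^2≡3, 17^3≡7, 17^4≡9, 17^5≡21, 17^6≡5, 17^7≡19, 17^8≡15, 17^9≡13, 17^10≡1. Order = 10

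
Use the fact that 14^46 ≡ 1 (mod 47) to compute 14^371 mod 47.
By Fermat: 14^{46} ≡ 1 (mod 47). 371 ≡ 3 (mod 46). So 14^{371} ≡ 14^{3} ≡ 18 (mod 47)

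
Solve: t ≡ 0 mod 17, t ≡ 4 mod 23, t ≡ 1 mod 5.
M = 17 × 23 × 5 = 1955. M₁ = 115, y₁ ≡ 4 mod 17. M₂ = 85, y₂ ≡ 13 mod 23. M₃ = 391, y₃ ≡ 1 mod 5. t = 0×115×4 + 4×85×13 + 1×391×1 ≡ 901 mod 1955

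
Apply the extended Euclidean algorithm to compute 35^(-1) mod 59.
Extended GCD: 35(27) + 59(-16) = 1. So 35^(-1) ≡ 27 mod 59. Verify: 35 × 27 = 945 ≡ 1 mod 59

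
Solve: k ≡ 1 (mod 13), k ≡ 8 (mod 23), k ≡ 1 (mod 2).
M = 13 × 23 × 2 = 598. M₁ = 46, y₁ ≡ 2 (mod 13). M₂ = 26, y₂ ≡ 8 (mod 23). M₃ = 299, y₃ ≡ 1 (mod 2). k = 1×46×2 + 8×26×8 + 1×299×1 ≡ 261 (mod 598)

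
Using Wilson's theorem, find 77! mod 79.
(78)! = (77)! × (78) ≡ -1 mod 79. So (77)! ≡ -1 × (78)^(-1) ≡ (-1)×(-1) = 1 mod 79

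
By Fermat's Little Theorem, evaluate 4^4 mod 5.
By Fermat's Little Theorem, 4^{4} ≡ 1 (mod 5) since 5 is prime and gcd(4, 5) = 1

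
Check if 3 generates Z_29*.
ord_29(3) divides 28. For each prime q|28: 3^{14}≡28, 3^{4}≡23, none ≡ 1. So 3 has order 28 and is a primitive root mod 29.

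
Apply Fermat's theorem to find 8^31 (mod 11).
By Fermat: 8^{10} ≡ 1 (mod 11). 31 = 3×10 + 1. So 8^{31} ≡ 8^{1} ≡ 8 (mod 11)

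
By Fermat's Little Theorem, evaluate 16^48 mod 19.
By Fermat: 16^{18} ≡ 1 (mod 19). 48 = 2×18 + 12. So 16^{48} ≡ 16^{12} ≡ 11 (mod 19)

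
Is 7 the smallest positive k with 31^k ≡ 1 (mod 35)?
Powers of 31 mod 35: 31^1≡31, 31^2≡16, 31^3≡6, 31^4≡11, 31^5≡26, 31^6≡1. Already 31^6≡1, so the order is 6 < 7. No, the actual order is 6.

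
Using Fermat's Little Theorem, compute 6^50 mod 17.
By Fermat: 6^{16} ≡ 1 (mod 17). 50 = 3×16 + 2. So 6^{50} ≡ 6^{2} ≡ 2 (mod 17)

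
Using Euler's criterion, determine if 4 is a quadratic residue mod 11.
By Euler's criterion: 4^{5} ≡ 1 mod 11. Since this equals 1, 4 is a QR.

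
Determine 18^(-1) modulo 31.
Since 31 is prime, by Fermat 18^(-1) ≡ 18^{29} ≡ 19 mod 31. Verify: 18 × 19 = 342 ≡ 1 mod 31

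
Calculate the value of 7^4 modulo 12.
7^{4} = 2401 ≡ 1 (mod 12)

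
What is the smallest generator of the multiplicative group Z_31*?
g = 3. For each prime q|30: 3^{15}≡30, 3^{10}≡25, 3^{6}≡16, none ≡ 1, so ord_31(3) = 30 and 3 is a primitive root.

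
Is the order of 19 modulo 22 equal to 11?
Powers of 19 mod 22: 19^1≡19, 19^2≡9, 19^3≡17, 19^4≡15, 19^5≡21, 19^6≡3, 19^7≡13, 19^8≡5, 19^9≡7, 19^10≡1. Already 19^10≡1, so the order is 10 < 11. No, the actual order is 10.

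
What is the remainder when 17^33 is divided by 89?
By repeated squaring (mod 89): 17^{1}≡17, 17^{2}≡22, 17^{4}≡39, 17^{8}≡8, 17^{16}≡64, 17^{32}≡2. Then 17^{33} = 17^{32+1} ≡ 2 × 17 ≡ 34 (mod 89)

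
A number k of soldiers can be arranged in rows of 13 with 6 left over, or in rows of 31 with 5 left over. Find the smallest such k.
M = 13 × 31 = 403. M₁ = 31, y₁ ≡ 8 (mod 13). M₂ = 13, y₂ ≡ 12 (mod 31). k = 6×31×8 + 5×13×12 ≡ 253 (mod 403)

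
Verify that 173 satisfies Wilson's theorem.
(172)! mod 173 = 172. Since this equals -1 (mod 173), Wilson confirms 173 is prime.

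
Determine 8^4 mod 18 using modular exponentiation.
8^{4} = 4096 ≡ 10 mod 18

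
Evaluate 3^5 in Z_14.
By repeated squaring (mod 14): 3^{1}≡3, 3^{2}≡9, 3^{4}≡11. Then 3^{5} = 3^{4+1} ≡ 11 × 3 ≡ 5 (mod 14)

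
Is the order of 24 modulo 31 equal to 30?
Powers of 24 mod 31: 24^1≡24, 24^2≡18, 24^3≡29, 24^4≡14, 24^5≡26, 24^6≡4, 24^7≡3, 24^8≡10, 24^9≡23, 24^10≡25, 24^11≡11, 24^12≡16, 24^13≡12, 24^14≡9, 24^15≡30, 24^16≡7, 24^17≡13, 24^18≡2, 24^19≡17, 24^20≡5, 24^21≡27, 24^22≡28, 24^23≡21, 24^24≡8, 24^25≡6, 24^26≡20, 24^27≡15, 24^28≡19, 24^29≡22, 24^30≡1. First k with 24^k≡1 is k=30. Yes, ord_31(24) = 30.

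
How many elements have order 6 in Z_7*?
Number of primitive roots mod 7 = φ(p-1) = φ(6) = 2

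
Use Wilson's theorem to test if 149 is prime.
(148)! mod 149 = 148. Since 148 ≡ -1 (mod 149), 149 is prime.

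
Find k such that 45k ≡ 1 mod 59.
Since 59 is prime, by Fermat 45^(-1) ≡ 45^{57} ≡ 21 mod 59. Verify: 45 × 21 = 945 ≡ 1 mod 59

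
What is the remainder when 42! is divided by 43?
By Wilson's theorem, (42)! ≡ -1 ≡ 42 mod 43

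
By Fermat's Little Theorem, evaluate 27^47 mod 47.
By Fermat: 27^{46} ≡ 1 (mod 47). So 27^{47} = 27^{46} · 27^{1} ≡ 27^{1} ≡ 27 (mod 47)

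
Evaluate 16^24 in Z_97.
By repeated squaring mod 97: 16^{1}≡16, 16^{2}≡62, 16^{4}≡61, 16^{8}≡35, 16^{16}≡61. Then 16^{24} = 16^{16+8} ≡ 61 × 35 ≡ 1 mod 97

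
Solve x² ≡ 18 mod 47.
The square roots of 18 mod 47 are 21 and 26. Verify: 21² = 441 ≡ 18 mod 47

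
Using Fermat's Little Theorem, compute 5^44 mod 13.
By Fermat: 5^{12} ≡ 1 (mod 13). 44 = 3×12 + 8. So 5^{44} ≡ 5^{8} ≡ 1 (mod 13)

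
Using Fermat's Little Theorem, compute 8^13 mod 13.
By Fermat: 8^{12} ≡ 1 mod 13. So 8^{13} = 8^{12} · 8^{1} ≡ 8^{1} ≡ 8 mod 13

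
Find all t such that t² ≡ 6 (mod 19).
The square roots of 6 mod 19 are 5 and 14. Verify: 5² = 25 ≡ 6 (mod 19)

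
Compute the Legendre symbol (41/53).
(41/53) = 41^{26} mod 53 = -1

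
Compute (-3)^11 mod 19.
By repeated squaring mod 19: (-3)^{1}≡16, (-3)^{2}≡9, (-3)^{4}≡5, (-3)^{8}≡6. Then (-3)^{11} = (-3)^{8+2+1} ≡ 6 × 9 × 16 ≡ 9 mod 19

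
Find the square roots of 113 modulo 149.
The square roots of 113 mod 149 are 115 and 34. Verify: 115² = 13225 ≡ 113 mod 149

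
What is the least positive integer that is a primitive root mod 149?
g = 2. For each prime q|148: 2^{74}≡148, 2^{4}≡16, none ≡ 1, so ord_149(2) = 148 and 2 is a primitive root.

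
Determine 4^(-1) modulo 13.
Since 13 is prime, by Fermat 4^(-1) ≡ 4^{11} ≡ 10 (mod 13). Verify: 4 × 10 = 40 ≡ 1 (mod 13)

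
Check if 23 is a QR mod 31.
By Euler's criterion: 23^{15} ≡ 30 mod 31. Since this equals -1 (≡ 30), 23 is not a QR.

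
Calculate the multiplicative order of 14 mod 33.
Powers of 14 mod 33: 14^1≡14, 14^2≡31, 14^3≡5, 14^4≡4, 14^5≡23, 14^6≡25, 14^7≡20, 14^8≡16, 14^9≡26, 14^10≡1. ord_33(14) = 10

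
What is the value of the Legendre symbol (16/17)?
(16/17) = 16^{8} mod 17 = 1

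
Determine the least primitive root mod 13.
g = 2. Powers: [2, 4, 8, 3, 6, 12, 11, 9, ...] generates all 12 non-zero residues.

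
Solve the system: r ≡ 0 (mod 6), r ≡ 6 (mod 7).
M = 6 × 7 = 42. M₁ = 7, y₁ ≡ 1 (mod 6). M₂ = 6, y₂ ≡ 6 (mod 7). r = 0×7×1 + 6×6×6 ≡ 6 (mod 42)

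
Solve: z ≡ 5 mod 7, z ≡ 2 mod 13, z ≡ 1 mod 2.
M = 7 × 13 × 2 = 182. M₁ = 26, y₁ ≡ 3 mod 7. M₂ = 14, y₂ ≡ 1 mod 13. M₃ = 91, y₃ ≡ 1 mod 2. z = 5×26×3 + 2×14×1 + 1×91×1 ≡ 145 mod 182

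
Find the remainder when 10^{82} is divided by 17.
By Fermat: 10^{16} ≡ 1 (mod 17). 82 = 5×16 + 2. So 10^{82} ≡ 10^{2} ≡ 15 (mod 17)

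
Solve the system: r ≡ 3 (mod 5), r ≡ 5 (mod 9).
M = 5 × 9 = 45. M₁ = 9, y₁ ≡ 4 (mod 5). M₂ = 5, y₂ ≡ 2 (mod 9). r = 3×9×4 + 5×5×2 ≡ 23 (mod 45)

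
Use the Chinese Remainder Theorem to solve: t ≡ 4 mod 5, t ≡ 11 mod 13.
M = 5 × 13 = 65. M₁ = 13, y₁ ≡ 2 mod 5. M₂ = 5, y₂ ≡ 8 mod 13. t = 4×13×2 + 11×5×8 ≡ 24 mod 65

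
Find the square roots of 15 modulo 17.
The square roots of 15 mod 17 are 7 and 10. Verify: 7² = 49 ≡ 15 mod 17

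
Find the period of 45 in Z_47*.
Powers of 45 mod 47: 45^1≡45, 45^2≡4, 45^3≡39, 45^4≡16, 45^5≡15, 45^6≡17, 45^7≡13, 45^8≡21, 45^9≡5, 45^10≡37, 45^11≡20, 45^12≡7, 45^13≡33, 45^14≡28, 45^15≡38, 45^16≡18, 45^17≡11, 45^18≡25, 45^19≡44, 45^20≡6, 45^21≡35, 45^22≡24, 45^23≡46, 45^24≡2, 45^25≡43, 45^26≡8, 45^27≡31, 45^28≡32, 45^29≡30, 45^30≡34, 45^31≡26, 45^32≡42, 45^33≡10, 45^34≡27, 45^35≡40, 45^36≡14, 45^37≡19, 45^38≡9, 45^39≡29, 45^40≡36, 45^41≡22, 45^42≡3, 45^43≡41, 45^44≡12, 45^45≡23, 45^46≡1. Order = 46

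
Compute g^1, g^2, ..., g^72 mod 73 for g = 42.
42^1, 42^2, ..., 42^{72} mod 73: [42, 12, 66, 71, 62, 49, 14, 4, 22, 48, 45, 65, 29, 50, 56, 16, 15, 46, 34, 41, 43, 54, 5, 64, 60, 38, 63, 18, 26, 70, 20, 37, 21, 6, 33, 72, 31, 61, 7, 2, 11, 24, 59, 69, 51, 25, 28, 8, 44, 23, 17, 57, 58, 27, 39, 32, 30, 19, 68, 9, 13, 35, 10, 55, 47, 3, 53, 36, 52, 67, 40, 1]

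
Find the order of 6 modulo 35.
Powers of 6 mod 35: 6^1≡6, 6^2≡1. Order = 2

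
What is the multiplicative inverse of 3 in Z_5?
Since 5 is prime, by Fermat 3^(-1) ≡ 3^{3} ≡ 2 (mod 5). Verify: 3 × 2 = 6 ≡ 1 (mod 5)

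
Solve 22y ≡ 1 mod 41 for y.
Since 41 is prime, by Fermat 22^(-1) ≡ 22^{39} ≡ 28 mod 41. Verify: 22 × 28 = 616 ≡ 1 mod 41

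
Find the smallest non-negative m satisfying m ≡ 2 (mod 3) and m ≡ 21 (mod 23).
M = 3 × 23 = 69. M₁ = 23, y₁ ≡ 2 (mod 3). M₂ = 3, y₂ ≡ 8 (mod 23). m = 2×23×2 + 21×3×8 ≡ 44 (mod 69)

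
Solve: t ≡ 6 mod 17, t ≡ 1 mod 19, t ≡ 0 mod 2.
M = 17 × 19 × 2 = 646. M₁ = 38, y₁ ≡ 13 mod 17. M₂ = 34, y₂ ≡ 14 mod 19. M₃ = 323, y₃ ≡ 1 mod 2. t = 6×38×13 + 1×34×14 + 0×323×1 ≡ 210 mod 646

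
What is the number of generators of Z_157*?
There are φ(157-1) = φ(156) = 48 primitive roots modulo 157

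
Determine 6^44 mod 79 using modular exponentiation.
By repeated squaring (mod 79): 6^{1}≡6, 6^{2}≡36, 6^{4}≡32, 6^{8}≡76, 6^{16}≡9, 6^{32}≡2. Then 6^{44} = 6^{32+8+4} ≡ 2 × 76 × 32 ≡ 45 (mod 79)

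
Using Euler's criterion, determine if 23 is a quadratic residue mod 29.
By Euler's criterion: 23^{14} ≡ 1 (mod 29). Since this equals 1, 23 is a QR.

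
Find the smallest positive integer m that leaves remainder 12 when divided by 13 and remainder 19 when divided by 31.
M = 13 × 31 = 403. M₁ = 31, y₁ ≡ 8 mod 13. M₂ = 13, y₂ ≡ 12 mod 31. m = 12×31×8 + 19×13×12 ≡ 298 mod 403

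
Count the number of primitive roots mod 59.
There are φ(59-1) = φ(58) = 28 primitive roots modulo 59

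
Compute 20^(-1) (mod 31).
Since 31 is prime, by Fermat 20^(-1) ≡ 20^{29} ≡ 14 (mod 31). Verify: 20 × 14 = 280 ≡ 1 (mod 31)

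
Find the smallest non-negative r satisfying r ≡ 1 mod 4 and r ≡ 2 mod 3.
M = 4 × 3 = 12. M₁ = 3, y₁ ≡ 3 mod 4. M₂ = 4, y₂ ≡ 1 mod 3. r = 1×3×3 + 2×4×1 ≡ 5 mod 12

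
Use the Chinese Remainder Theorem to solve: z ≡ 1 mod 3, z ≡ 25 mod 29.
M = 3 × 29 = 87. M₁ = 29, y₁ ≡ 2 mod 3. M₂ = 3, y₂ ≡ 10 mod 29. z = 1×29×2 + 25×3×10 ≡ 25 mod 87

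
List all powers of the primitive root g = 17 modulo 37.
17^1, 17^2, ..., 17^{36} mod 37: [17, 30, 29, 12, 19, 27, 15, 33, 6, 28, 32, 26, 35, 3, 14, 16, 13, 36, 20, 7, 8, 25, 18, 10, 22, 4, 31, 9, 5, 11, 2, 34, 23, 21, 24, 1]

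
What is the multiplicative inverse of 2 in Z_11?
Since 11 is prime, by Fermat 2^(-1) ≡ 2^{9} ≡ 6 mod 11. Verify: 2 × 6 = 12 ≡ 1 mod 11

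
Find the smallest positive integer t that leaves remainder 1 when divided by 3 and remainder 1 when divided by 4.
M = 3 × 4 = 12. M₁ = 4, y₁ ≡ 1 (mod 3). M₂ = 3, y₂ ≡ 3 (mod 4). t = 1×4×1 + 1×3×3 ≡ 1 (mod 12)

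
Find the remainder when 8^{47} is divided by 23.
By Fermat: 8^{22} ≡ 1 mod 23. 47 = 2×22 + 3. So 8^{47} ≡ 8^{3} ≡ 6 mod 23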